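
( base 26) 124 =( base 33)M6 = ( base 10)732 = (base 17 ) 291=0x2DC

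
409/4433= 409/4433= 0.09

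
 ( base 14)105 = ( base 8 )311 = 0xC9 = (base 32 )69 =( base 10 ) 201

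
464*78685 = 36509840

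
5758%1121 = 153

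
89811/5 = 17962 + 1/5=17962.20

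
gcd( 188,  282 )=94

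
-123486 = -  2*61743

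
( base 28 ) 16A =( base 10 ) 962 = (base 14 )4CA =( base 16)3c2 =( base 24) 1G2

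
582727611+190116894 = 772844505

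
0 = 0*76853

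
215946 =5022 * 43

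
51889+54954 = 106843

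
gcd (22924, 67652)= 4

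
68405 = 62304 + 6101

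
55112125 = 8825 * 6245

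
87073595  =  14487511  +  72586084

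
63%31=1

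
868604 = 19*45716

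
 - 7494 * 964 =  - 7224216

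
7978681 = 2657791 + 5320890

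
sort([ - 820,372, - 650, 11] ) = [  -  820, - 650,11, 372] 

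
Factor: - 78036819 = -3^1*7^1*19^1*195581^1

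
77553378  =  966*80283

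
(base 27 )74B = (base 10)5222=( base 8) 12146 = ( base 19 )E8G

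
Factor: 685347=3^1 *13^1*17573^1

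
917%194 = 141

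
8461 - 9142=  -  681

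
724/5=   144+4/5 = 144.80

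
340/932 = 85/233 = 0.36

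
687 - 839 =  - 152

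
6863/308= 22+87/308 = 22.28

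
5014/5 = 5014/5  =  1002.80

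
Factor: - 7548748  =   - 2^2 * 17^1*31^1*3581^1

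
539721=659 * 819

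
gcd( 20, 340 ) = 20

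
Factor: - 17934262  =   - 2^1*487^1*18413^1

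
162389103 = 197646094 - 35256991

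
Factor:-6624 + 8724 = 2^2 * 3^1*5^2 * 7^1 = 2100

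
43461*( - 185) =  - 8040285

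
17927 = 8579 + 9348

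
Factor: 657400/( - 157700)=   -2^1*83^ ( - 1)*173^1 = - 346/83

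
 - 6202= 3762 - 9964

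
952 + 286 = 1238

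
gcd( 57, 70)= 1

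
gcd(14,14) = 14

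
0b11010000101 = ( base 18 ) 52d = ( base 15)764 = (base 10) 1669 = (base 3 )2021211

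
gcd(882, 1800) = 18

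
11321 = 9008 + 2313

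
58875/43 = 58875/43 = 1369.19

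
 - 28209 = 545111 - 573320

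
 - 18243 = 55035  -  73278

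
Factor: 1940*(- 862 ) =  - 1672280 = - 2^3 * 5^1*97^1*431^1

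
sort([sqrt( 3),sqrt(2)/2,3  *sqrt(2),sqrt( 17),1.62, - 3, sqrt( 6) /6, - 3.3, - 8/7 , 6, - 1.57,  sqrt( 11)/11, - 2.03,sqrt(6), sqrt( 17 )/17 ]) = [-3.3,  -  3,-2.03, - 1.57,-8/7,sqrt(17)/17  ,  sqrt( 11)/11,sqrt ( 6)/6,sqrt(2) /2,1.62,sqrt( 3 ),sqrt(6 ),sqrt(17),3*sqrt(2),6 ]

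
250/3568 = 125/1784 = 0.07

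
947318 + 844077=1791395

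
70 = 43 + 27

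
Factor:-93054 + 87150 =-2^4*3^2*41^1 = -5904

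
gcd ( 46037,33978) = 1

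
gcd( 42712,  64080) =8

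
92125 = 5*18425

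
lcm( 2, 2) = 2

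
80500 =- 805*( - 100)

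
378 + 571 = 949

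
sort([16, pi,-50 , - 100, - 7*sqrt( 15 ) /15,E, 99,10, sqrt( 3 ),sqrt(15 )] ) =[- 100,  -  50,-7*sqrt(15 ) /15, sqrt( 3 ),E , pi,sqrt( 15 ),10,16, 99 ]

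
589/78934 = 589/78934 = 0.01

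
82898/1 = 82898 = 82898.00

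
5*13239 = 66195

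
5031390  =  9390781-4359391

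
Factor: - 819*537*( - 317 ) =139417551 = 3^3*7^1*13^1*179^1 * 317^1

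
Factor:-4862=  - 2^1*11^1*13^1*17^1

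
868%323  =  222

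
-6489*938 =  - 6086682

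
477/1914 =159/638 = 0.25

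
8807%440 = 7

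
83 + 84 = 167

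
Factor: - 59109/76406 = -2^ ( - 1)*3^1 * 11^( -1 ) *17^1  *19^1*23^( - 1 )*61^1 * 151^( - 1)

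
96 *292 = 28032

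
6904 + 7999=14903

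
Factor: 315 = 3^2*5^1*7^1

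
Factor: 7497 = 3^2*7^2*17^1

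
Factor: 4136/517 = 2^3 = 8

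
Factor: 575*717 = 412275=3^1*5^2*23^1 *239^1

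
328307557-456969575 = -128662018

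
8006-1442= 6564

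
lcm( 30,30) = 30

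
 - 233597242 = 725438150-959035392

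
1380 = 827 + 553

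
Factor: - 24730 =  - 2^1 * 5^1*2473^1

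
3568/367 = 9 + 265/367 =9.72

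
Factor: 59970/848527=2^1*3^1*5^1 * 167^( - 1)  *1999^1*5081^(-1 )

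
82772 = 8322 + 74450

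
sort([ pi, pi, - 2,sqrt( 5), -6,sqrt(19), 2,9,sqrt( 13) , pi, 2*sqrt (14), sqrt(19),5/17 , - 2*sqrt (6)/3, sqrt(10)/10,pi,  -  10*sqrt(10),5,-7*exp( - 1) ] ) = [-10 * sqrt( 10 ),-6, - 7* exp( - 1),-2, - 2 *sqrt (6) /3,5/17,sqrt ( 10) /10,2,sqrt ( 5) , pi,pi, pi, pi,sqrt(13 ),sqrt( 19),sqrt( 19 ), 5, 2*sqrt(14 ), 9]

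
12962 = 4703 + 8259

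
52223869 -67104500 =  - 14880631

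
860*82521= 70968060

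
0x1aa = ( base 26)ga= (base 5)3201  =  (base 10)426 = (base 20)116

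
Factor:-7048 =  - 2^3*881^1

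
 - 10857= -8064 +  - 2793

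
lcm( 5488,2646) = 148176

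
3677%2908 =769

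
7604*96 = 729984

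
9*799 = 7191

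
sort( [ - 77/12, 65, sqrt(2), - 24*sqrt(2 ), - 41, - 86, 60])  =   [ - 86, - 41,-24*sqrt(2), - 77/12 , sqrt(2 ), 60, 65] 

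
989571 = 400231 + 589340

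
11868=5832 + 6036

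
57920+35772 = 93692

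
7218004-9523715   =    -  2305711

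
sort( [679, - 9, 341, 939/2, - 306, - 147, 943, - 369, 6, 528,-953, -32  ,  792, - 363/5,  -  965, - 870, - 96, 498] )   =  [ - 965, - 953, - 870, - 369,  -  306, - 147, - 96 , - 363/5, - 32, - 9,6, 341, 939/2, 498,528, 679,792,943]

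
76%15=1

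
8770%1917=1102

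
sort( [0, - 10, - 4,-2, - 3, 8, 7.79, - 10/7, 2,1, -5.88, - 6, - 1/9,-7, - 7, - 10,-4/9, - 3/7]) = [ - 10, - 10 , - 7,  -  7,-6, - 5.88,- 4, - 3, - 2, - 10/7,  -  4/9, - 3/7, - 1/9,  0, 1, 2, 7.79, 8 ]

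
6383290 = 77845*82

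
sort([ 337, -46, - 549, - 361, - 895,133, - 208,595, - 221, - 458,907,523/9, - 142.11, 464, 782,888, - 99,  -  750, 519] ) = [ - 895, -750, - 549,-458,  -  361, - 221,-208,  -  142.11, - 99,-46,523/9 , 133, 337,464, 519,595,782,888, 907]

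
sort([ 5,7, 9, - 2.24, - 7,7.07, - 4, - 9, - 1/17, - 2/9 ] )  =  [ - 9,  -  7 , - 4, - 2.24, - 2/9, - 1/17,5, 7, 7.07, 9 ]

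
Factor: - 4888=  - 2^3 * 13^1*47^1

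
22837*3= 68511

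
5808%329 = 215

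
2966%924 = 194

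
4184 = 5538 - 1354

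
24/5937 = 8/1979 = 0.00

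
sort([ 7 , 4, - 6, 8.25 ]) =[  -  6 , 4 , 7 , 8.25] 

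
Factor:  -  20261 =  - 20261^1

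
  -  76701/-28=2739 + 9/28  =  2739.32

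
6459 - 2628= 3831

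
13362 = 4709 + 8653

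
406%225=181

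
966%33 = 9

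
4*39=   156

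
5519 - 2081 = 3438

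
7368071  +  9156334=16524405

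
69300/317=69300/317 =218.61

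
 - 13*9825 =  - 127725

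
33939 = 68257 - 34318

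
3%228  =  3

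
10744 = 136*79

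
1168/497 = 2 + 174/497 =2.35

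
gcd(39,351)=39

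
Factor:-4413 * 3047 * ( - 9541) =3^1*7^1*11^1*29^1 * 47^1*277^1*1471^1 = 128292207351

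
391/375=391/375=1.04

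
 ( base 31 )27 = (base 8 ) 105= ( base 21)36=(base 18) 3f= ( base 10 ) 69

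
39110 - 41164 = -2054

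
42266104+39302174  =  81568278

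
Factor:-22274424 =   -  2^3*3^2*309367^1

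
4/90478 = 2/45239=0.00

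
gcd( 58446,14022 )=18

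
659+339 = 998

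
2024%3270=2024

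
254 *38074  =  9670796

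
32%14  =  4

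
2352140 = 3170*742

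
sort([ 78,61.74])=[61.74, 78 ] 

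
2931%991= 949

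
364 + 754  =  1118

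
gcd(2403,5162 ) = 89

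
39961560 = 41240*969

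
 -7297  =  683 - 7980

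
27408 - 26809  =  599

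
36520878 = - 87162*(-419 ) 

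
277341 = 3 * 92447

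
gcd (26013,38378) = 1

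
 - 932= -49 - 883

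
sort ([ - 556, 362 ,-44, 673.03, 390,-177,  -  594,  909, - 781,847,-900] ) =[ - 900,-781,-594, - 556,-177, - 44,362, 390, 673.03,  847,909 ]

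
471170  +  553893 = 1025063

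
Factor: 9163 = 7^2*11^1*17^1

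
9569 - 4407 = 5162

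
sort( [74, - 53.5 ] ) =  [ - 53.5, 74] 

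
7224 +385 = 7609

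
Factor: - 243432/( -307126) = 121716/153563 =2^2 * 3^3*7^2*23^1*153563^( - 1 ) 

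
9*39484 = 355356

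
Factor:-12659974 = - 2^1*43^1 * 147209^1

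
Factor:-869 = -11^1*79^1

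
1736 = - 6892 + 8628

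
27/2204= 27/2204= 0.01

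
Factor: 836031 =3^1*7^1*41^1 *971^1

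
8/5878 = 4/2939 = 0.00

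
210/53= 3 + 51/53 = 3.96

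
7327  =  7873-546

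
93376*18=1680768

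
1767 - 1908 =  - 141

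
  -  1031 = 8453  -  9484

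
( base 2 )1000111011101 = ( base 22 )99j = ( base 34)3WH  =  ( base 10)4573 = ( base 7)16222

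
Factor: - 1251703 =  - 1251703^1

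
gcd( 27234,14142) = 6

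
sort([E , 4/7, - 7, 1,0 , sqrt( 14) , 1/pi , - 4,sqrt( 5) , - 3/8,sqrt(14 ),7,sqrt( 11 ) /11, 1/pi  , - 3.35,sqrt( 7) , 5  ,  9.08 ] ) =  [  -  7, - 4, - 3.35,-3/8,0 , sqrt( 11) /11,1/pi,1/pi , 4/7,1,sqrt(5), sqrt( 7) , E, sqrt( 14) , sqrt( 14 ) , 5, 7,9.08 ] 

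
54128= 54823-695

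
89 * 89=7921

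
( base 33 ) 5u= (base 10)195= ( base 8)303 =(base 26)7d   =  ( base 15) d0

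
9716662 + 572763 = 10289425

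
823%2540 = 823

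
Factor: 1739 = 37^1*47^1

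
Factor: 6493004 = 2^2*7^1*231893^1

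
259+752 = 1011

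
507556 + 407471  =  915027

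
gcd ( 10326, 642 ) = 6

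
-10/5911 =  -1 + 5901/5911 = -0.00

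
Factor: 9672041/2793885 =3^( - 1)*5^( - 1)*186259^( - 1)*9672041^1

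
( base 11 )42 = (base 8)56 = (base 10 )46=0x2e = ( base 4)232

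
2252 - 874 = 1378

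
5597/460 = 5597/460  =  12.17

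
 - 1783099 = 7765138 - 9548237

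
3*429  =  1287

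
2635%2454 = 181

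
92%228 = 92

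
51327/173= 51327/173=296.69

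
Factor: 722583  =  3^2 *80287^1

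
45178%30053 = 15125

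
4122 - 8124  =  -4002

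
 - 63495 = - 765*83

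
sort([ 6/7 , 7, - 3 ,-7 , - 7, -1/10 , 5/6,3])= [ - 7, -7 , - 3,- 1/10,5/6,6/7,3 , 7 ]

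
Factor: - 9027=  - 3^2  *  17^1*59^1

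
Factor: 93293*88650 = 2^1 * 3^2*5^2*29^1 * 197^1*3217^1 = 8270424450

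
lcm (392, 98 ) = 392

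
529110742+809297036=1338407778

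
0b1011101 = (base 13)72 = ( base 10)93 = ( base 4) 1131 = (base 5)333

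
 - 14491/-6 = 14491/6 = 2415.17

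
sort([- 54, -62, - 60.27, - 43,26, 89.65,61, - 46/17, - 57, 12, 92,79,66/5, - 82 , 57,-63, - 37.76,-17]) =[  -  82, - 63,-62, - 60.27, - 57, - 54,  -  43, - 37.76, - 17, - 46/17,12,66/5, 26 , 57,61 , 79 , 89.65,92]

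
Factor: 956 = 2^2*239^1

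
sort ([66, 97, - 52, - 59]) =[ - 59, - 52,66,97] 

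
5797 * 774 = 4486878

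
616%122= 6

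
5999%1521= 1436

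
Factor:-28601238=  - 2^1*3^1*53^2 * 1697^1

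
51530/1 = 51530 = 51530.00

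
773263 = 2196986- 1423723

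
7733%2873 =1987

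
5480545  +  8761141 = 14241686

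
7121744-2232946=4888798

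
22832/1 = 22832= 22832.00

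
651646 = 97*6718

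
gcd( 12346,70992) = 2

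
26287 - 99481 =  - 73194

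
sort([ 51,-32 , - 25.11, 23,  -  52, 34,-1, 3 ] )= [ -52, -32, - 25.11,- 1, 3, 23, 34,51] 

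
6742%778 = 518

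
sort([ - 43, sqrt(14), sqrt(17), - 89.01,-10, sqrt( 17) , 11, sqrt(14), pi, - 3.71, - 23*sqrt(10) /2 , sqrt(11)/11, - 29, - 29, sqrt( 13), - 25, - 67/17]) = [ - 89.01,-43 ,-23*sqrt( 10) /2, - 29 , - 29, - 25, - 10, - 67/17,  -  3.71, sqrt( 11 )/11, pi, sqrt(13),sqrt(14 ), sqrt ( 14), sqrt(17) , sqrt( 17), 11]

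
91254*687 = 62691498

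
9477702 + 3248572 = 12726274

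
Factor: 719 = 719^1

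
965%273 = 146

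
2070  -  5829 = -3759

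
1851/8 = 1851/8  =  231.38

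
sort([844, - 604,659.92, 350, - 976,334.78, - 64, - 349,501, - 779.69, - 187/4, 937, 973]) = [ - 976, - 779.69, - 604 , - 349, - 64, - 187/4,334.78, 350,501,659.92,844, 937 , 973 ] 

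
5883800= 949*6200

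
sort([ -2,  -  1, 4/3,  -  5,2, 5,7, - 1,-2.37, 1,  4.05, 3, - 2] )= [ - 5, -2.37,-2 ,-2,-1,-1, 1,4/3 , 2, 3 , 4.05, 5,7 ]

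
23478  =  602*39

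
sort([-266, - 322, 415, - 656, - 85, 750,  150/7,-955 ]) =[- 955, - 656,-322,-266,  -  85,150/7, 415,750 ]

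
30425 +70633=101058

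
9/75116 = 9/75116 = 0.00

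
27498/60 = 4583/10 = 458.30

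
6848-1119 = 5729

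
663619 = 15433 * 43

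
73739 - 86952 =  - 13213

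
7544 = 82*92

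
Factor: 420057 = 3^2*11^1 * 4243^1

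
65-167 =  - 102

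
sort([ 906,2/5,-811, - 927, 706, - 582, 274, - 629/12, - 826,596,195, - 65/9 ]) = [ - 927, - 826, - 811,- 582, - 629/12, - 65/9, 2/5,195,274,  596,  706,906 ]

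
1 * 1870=1870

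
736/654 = 368/327 =1.13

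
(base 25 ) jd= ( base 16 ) 1e8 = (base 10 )488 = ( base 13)2b7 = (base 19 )16d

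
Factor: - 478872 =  - 2^3 *3^4*739^1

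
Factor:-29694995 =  - 5^1*11^1 * 59^1*9151^1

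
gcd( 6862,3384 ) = 94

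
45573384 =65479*696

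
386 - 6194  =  - 5808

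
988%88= 20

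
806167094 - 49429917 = 756737177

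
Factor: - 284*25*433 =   -  2^2*5^2*71^1*433^1 =-3074300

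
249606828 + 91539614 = 341146442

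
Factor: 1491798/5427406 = 3^1*7^1*11^1*3229^1*2713703^( - 1)  =  745899/2713703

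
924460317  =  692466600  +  231993717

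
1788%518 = 234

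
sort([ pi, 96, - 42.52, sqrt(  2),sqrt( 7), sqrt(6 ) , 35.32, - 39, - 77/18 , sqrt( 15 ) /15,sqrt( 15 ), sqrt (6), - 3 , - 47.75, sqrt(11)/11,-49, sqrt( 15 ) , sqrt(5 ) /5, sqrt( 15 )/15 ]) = [ - 49, - 47.75, - 42.52 , - 39, - 77/18,  -  3, sqrt( 15) /15 , sqrt (15) /15, sqrt(11) /11, sqrt( 5 )/5, sqrt( 2),sqrt( 6), sqrt(6),sqrt( 7),pi , sqrt( 15 ), sqrt( 15),35.32 , 96 ]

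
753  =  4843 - 4090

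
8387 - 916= 7471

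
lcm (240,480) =480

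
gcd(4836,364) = 52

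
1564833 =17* 92049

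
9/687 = 3/229 = 0.01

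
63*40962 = 2580606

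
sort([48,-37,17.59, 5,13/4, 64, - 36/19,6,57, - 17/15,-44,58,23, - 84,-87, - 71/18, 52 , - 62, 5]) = [- 87, - 84, - 62 , - 44, - 37, - 71/18, - 36/19,  -  17/15,13/4,  5, 5, 6, 17.59, 23, 48, 52, 57, 58, 64 ] 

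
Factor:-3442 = -2^1*  1721^1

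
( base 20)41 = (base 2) 1010001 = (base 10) 81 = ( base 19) 45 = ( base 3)10000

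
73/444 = 73/444 = 0.16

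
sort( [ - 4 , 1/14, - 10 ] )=[ - 10, - 4,1/14]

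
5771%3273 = 2498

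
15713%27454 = 15713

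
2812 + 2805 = 5617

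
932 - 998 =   -  66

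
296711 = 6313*47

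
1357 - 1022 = 335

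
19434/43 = 451+41/43 = 451.95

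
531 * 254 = 134874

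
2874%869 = 267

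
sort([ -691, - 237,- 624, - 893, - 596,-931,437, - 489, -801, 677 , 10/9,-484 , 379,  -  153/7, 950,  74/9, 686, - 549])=[-931,-893 , - 801, - 691 , -624 , - 596,  -  549, - 489,-484,- 237, - 153/7,10/9,74/9,  379,437,677, 686, 950 ] 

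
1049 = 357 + 692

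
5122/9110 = 2561/4555= 0.56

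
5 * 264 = 1320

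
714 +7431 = 8145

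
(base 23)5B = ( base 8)176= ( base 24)56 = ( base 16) 7e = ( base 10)126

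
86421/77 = 1122 + 27/77 = 1122.35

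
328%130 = 68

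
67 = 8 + 59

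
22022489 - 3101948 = 18920541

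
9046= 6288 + 2758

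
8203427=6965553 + 1237874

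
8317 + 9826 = 18143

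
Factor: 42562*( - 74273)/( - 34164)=2^( - 1)*3^( - 2)*17^2*73^ (  -  1 )*257^1*1637^1 = 121584901/1314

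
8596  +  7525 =16121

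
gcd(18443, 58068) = 1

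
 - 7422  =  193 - 7615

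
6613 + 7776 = 14389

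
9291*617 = 5732547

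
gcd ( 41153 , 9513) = 7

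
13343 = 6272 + 7071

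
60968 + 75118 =136086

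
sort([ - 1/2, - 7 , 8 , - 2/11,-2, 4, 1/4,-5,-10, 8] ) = [ - 10, - 7, - 5 ,  -  2,  -  1/2, - 2/11, 1/4,4 , 8, 8]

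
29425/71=414 + 31/71=414.44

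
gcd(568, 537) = 1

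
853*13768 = 11744104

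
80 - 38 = 42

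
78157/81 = 78157/81 = 964.90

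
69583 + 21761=91344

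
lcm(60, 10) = 60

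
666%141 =102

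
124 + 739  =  863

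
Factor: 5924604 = 2^2*3^1*7^1*251^1*281^1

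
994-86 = 908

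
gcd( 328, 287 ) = 41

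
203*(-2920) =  -592760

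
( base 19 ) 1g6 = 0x29f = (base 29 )n4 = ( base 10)671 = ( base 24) 13N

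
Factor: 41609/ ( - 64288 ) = - 2^(  -  5)*7^( - 2)*41^( - 1)*41609^1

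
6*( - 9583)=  - 57498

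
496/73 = 6 + 58/73 = 6.79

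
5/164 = 5/164 = 0.03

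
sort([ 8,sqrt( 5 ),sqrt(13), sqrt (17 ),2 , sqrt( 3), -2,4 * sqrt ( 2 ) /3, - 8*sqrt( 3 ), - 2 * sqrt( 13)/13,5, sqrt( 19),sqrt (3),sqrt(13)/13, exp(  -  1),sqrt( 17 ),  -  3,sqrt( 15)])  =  [ - 8*sqrt( 3) ,  -  3 , - 2, - 2 * sqrt( 13)/13, sqrt( 13 )/13,exp(-1 ),  sqrt (3 ), sqrt( 3),  4*sqrt( 2 ) /3,2,sqrt( 5),sqrt(13),sqrt ( 15),sqrt( 17), sqrt( 17),sqrt ( 19),5,8]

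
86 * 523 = 44978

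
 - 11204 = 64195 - 75399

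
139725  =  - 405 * ( - 345)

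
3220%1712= 1508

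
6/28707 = 2/9569 = 0.00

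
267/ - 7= - 39 + 6/7 = - 38.14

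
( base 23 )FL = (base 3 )111120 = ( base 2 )101101110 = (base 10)366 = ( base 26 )E2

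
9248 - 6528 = 2720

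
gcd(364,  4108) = 52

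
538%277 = 261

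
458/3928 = 229/1964 = 0.12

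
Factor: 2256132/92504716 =3^1 * 53^(-1 )*188011^1*436343^( - 1) = 564033/23126179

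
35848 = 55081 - 19233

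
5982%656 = 78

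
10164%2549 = 2517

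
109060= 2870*38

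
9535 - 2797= 6738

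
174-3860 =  - 3686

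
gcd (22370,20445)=5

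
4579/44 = 104+3/44 = 104.07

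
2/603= 2/603 = 0.00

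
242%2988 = 242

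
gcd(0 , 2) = 2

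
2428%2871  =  2428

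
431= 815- 384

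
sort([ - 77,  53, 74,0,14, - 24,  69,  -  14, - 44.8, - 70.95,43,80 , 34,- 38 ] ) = [ - 77, - 70.95, - 44.8,- 38, - 24, - 14,0,14 , 34,  43,53,69,74,80] 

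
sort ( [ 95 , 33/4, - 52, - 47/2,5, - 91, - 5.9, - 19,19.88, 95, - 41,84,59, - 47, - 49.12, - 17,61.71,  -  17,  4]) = [ - 91, - 52, - 49.12 , - 47, - 41, - 47/2, - 19, - 17, - 17, - 5.9,4, 5,33/4,19.88,59,61.71,84,95,95 ] 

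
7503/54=138 + 17/18 =138.94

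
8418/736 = 183/16  =  11.44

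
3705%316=229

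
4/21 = 4/21 = 0.19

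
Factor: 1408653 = 3^2 * 281^1*557^1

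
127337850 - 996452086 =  - 869114236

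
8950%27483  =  8950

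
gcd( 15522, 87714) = 6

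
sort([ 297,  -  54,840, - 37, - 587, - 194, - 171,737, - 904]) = [ - 904, - 587 , - 194, - 171, - 54, - 37, 297,  737,840]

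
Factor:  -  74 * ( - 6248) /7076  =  2^2*11^1*29^(-1 )  *37^1*61^ (  -  1 )*71^1 = 115588/1769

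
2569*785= 2016665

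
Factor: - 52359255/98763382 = - 2^( - 1)*3^2*5^1*13^1*37^1*41^1  *  59^1* 3823^( - 1)*12917^( -1)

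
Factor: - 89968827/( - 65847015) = 3^( - 1)*5^( - 1) * 112559^(  -  1)*2306893^1 = 2306893/1688385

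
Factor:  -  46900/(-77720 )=2^( - 1 ) * 5^1*7^1 * 29^(- 1) = 35/58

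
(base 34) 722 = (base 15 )2642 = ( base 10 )8162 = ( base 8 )17742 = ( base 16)1FE2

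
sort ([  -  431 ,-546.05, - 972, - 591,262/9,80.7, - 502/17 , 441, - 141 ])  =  [-972,-591 , - 546.05 , - 431 ,-141, -502/17,262/9, 80.7,441 ] 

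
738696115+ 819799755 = 1558495870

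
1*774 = 774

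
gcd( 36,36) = 36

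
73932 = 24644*3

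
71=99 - 28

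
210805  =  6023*35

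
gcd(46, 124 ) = 2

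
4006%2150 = 1856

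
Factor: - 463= - 463^1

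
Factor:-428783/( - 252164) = 823/484 = 2^( - 2)* 11^(  -  2)*823^1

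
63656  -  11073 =52583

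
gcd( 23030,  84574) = 98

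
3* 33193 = 99579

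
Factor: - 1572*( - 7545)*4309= 51107928660 = 2^2*3^2*5^1*31^1*131^1*139^1*503^1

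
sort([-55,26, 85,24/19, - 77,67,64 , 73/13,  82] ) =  [ - 77, - 55, 24/19 , 73/13,  26,64,67  ,  82,85 ] 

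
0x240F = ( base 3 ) 110122220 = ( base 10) 9231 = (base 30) a7l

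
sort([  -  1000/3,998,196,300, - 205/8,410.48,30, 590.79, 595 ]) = [  -  1000/3, - 205/8,30,196, 300 , 410.48,590.79,595, 998]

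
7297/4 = 1824 + 1/4= 1824.25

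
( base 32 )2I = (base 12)6a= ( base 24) 3a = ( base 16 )52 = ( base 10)82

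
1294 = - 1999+3293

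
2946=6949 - 4003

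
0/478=0 = 0.00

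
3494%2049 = 1445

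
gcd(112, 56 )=56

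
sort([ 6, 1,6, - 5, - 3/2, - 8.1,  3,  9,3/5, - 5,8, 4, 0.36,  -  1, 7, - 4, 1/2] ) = [- 8.1, - 5, - 5,-4,  -  3/2  ,  -  1, 0.36, 1/2,3/5, 1 , 3, 4, 6,  6,7,8, 9] 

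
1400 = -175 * (  -  8)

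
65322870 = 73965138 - 8642268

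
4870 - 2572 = 2298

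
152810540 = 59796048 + 93014492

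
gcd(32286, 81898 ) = 2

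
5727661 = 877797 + 4849864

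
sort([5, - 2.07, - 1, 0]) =[ - 2.07 , - 1, 0, 5]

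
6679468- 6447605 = 231863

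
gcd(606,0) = 606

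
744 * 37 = 27528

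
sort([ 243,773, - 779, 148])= [ - 779, 148, 243, 773]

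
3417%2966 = 451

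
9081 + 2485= 11566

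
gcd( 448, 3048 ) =8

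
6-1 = 5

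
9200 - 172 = 9028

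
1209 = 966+243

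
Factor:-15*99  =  - 3^3*5^1*11^1 = - 1485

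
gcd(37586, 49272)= 2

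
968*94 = 90992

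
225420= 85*2652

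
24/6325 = 24/6325 = 0.00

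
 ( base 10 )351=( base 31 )ba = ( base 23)f6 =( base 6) 1343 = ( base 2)101011111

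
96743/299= 323 + 166/299=323.56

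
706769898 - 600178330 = 106591568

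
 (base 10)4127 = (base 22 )8bd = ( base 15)1352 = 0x101f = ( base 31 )494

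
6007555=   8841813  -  2834258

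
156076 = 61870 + 94206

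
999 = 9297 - 8298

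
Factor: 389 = 389^1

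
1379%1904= 1379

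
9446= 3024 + 6422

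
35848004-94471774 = - 58623770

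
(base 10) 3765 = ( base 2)111010110101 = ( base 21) 8B6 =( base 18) BB3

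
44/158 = 22/79  =  0.28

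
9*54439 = 489951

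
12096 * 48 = 580608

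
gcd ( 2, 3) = 1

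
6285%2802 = 681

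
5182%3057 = 2125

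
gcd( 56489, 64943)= 1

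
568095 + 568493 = 1136588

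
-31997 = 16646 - 48643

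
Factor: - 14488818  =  -2^1 * 3^1 * 2414803^1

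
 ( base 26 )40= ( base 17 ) 62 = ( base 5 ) 404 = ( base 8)150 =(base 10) 104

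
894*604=539976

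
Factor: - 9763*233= - 2274779 = -13^1*233^1*751^1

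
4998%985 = 73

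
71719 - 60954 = 10765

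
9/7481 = 9/7481 = 0.00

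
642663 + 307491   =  950154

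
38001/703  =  38001/703 = 54.06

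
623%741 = 623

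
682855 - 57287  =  625568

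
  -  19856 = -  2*9928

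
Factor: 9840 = 2^4*3^1*5^1*41^1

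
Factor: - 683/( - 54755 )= 5^ (-1)*47^( - 1 )*  233^( - 1 )*683^1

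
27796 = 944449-916653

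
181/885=181/885 = 0.20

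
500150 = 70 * 7145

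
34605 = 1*34605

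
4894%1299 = 997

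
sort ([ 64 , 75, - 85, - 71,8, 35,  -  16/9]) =[ - 85, - 71, - 16/9, 8, 35, 64, 75]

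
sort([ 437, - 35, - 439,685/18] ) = [-439, - 35,  685/18,  437]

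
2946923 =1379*2137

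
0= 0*422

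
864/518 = 1 + 173/259 = 1.67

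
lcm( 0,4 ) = 0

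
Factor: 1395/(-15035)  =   - 9/97  =  -  3^2*97^(  -  1)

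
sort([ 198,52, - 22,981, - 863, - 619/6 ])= [ - 863, - 619/6, - 22,52,198, 981] 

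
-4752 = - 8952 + 4200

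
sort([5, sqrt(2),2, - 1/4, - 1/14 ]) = [-1/4, - 1/14, sqrt( 2),2,5]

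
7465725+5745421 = 13211146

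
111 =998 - 887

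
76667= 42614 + 34053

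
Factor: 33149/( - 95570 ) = - 2^(-1)*5^( - 1)* 19^( - 1) * 503^( - 1) * 33149^1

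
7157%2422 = 2313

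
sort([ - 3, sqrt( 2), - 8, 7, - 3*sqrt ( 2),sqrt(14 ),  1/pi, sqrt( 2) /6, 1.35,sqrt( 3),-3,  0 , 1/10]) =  [-8, - 3*sqrt( 2) ,-3 ,-3, 0 , 1/10,sqrt (2)/6, 1/pi,  1.35,sqrt( 2 ), sqrt( 3 ) , sqrt ( 14) , 7]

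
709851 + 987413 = 1697264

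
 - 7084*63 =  - 446292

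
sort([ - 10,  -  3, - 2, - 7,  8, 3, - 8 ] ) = [ - 10,  -  8, - 7, - 3, - 2,3,8 ] 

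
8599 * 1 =8599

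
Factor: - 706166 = - 2^1*71^1*4973^1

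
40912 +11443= 52355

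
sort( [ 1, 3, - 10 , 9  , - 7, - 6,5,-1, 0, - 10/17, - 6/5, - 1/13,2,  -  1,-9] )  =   [ - 10,  -  9,-7, - 6,-6/5, - 1,- 1, - 10/17, - 1/13 , 0 , 1, 2, 3 , 5, 9 ] 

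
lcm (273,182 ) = 546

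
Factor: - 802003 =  - 659^1*1217^1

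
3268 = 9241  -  5973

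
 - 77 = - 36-41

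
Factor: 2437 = 2437^1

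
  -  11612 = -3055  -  8557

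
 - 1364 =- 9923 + 8559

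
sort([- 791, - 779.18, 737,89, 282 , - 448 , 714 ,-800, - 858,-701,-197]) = [ - 858, - 800, - 791, - 779.18, - 701, - 448, - 197,89,282,714,737 ] 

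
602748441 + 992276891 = 1595025332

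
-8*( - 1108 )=8864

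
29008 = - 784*( - 37 )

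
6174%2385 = 1404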